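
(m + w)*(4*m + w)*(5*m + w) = 20*m^3 + 29*m^2*w + 10*m*w^2 + w^3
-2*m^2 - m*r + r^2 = (-2*m + r)*(m + r)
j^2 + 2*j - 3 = (j - 1)*(j + 3)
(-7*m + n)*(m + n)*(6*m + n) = -42*m^3 - 43*m^2*n + n^3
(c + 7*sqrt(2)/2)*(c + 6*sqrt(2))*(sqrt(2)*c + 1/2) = sqrt(2)*c^3 + 39*c^2/2 + 187*sqrt(2)*c/4 + 21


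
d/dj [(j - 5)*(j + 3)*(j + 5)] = 3*j^2 + 6*j - 25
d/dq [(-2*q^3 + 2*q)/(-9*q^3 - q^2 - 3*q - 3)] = 2*(q^4 + 24*q^3 + 10*q^2 - 3)/(81*q^6 + 18*q^5 + 55*q^4 + 60*q^3 + 15*q^2 + 18*q + 9)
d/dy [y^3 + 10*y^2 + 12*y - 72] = 3*y^2 + 20*y + 12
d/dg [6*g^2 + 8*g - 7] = 12*g + 8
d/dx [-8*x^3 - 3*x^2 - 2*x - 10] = -24*x^2 - 6*x - 2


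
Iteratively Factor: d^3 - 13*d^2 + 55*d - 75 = (d - 3)*(d^2 - 10*d + 25) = (d - 5)*(d - 3)*(d - 5)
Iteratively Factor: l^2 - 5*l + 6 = (l - 3)*(l - 2)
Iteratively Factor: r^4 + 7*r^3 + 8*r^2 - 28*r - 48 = (r - 2)*(r^3 + 9*r^2 + 26*r + 24) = (r - 2)*(r + 4)*(r^2 + 5*r + 6) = (r - 2)*(r + 2)*(r + 4)*(r + 3)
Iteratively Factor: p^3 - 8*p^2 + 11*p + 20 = (p + 1)*(p^2 - 9*p + 20) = (p - 5)*(p + 1)*(p - 4)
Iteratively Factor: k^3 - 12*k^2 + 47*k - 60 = (k - 4)*(k^2 - 8*k + 15) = (k - 4)*(k - 3)*(k - 5)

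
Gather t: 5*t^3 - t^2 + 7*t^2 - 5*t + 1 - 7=5*t^3 + 6*t^2 - 5*t - 6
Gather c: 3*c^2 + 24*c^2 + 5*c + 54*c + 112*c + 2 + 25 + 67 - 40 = 27*c^2 + 171*c + 54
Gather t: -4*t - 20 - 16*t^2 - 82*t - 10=-16*t^2 - 86*t - 30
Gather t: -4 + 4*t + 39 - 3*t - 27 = t + 8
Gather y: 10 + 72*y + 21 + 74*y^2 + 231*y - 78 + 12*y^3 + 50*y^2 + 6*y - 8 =12*y^3 + 124*y^2 + 309*y - 55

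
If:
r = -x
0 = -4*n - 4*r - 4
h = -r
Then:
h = x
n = x - 1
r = -x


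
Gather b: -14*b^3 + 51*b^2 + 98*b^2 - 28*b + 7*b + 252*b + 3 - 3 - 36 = -14*b^3 + 149*b^2 + 231*b - 36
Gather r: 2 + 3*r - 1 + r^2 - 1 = r^2 + 3*r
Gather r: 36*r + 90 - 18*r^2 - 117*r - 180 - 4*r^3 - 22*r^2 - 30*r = -4*r^3 - 40*r^2 - 111*r - 90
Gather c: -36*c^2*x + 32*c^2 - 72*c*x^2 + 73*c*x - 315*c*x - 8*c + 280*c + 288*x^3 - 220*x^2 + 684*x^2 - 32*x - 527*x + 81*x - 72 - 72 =c^2*(32 - 36*x) + c*(-72*x^2 - 242*x + 272) + 288*x^3 + 464*x^2 - 478*x - 144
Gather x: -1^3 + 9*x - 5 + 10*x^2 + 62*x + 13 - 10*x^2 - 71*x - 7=0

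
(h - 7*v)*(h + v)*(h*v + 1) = h^3*v - 6*h^2*v^2 + h^2 - 7*h*v^3 - 6*h*v - 7*v^2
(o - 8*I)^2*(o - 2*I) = o^3 - 18*I*o^2 - 96*o + 128*I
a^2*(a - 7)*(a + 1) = a^4 - 6*a^3 - 7*a^2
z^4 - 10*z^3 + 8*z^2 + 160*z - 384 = (z - 6)*(z - 4)^2*(z + 4)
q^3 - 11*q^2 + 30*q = q*(q - 6)*(q - 5)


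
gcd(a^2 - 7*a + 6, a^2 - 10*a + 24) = a - 6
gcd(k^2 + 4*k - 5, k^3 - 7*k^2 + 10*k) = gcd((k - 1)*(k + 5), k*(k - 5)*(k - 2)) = 1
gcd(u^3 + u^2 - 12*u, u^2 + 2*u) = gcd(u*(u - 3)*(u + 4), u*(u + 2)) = u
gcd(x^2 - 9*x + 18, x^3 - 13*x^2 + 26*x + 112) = 1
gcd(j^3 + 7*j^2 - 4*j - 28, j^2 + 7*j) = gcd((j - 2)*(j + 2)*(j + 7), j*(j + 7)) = j + 7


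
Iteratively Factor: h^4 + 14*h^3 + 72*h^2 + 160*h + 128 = (h + 4)*(h^3 + 10*h^2 + 32*h + 32) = (h + 2)*(h + 4)*(h^2 + 8*h + 16) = (h + 2)*(h + 4)^2*(h + 4)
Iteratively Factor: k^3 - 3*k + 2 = (k + 2)*(k^2 - 2*k + 1) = (k - 1)*(k + 2)*(k - 1)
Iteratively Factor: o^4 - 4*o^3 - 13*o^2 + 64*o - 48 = (o - 3)*(o^3 - o^2 - 16*o + 16) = (o - 4)*(o - 3)*(o^2 + 3*o - 4) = (o - 4)*(o - 3)*(o + 4)*(o - 1)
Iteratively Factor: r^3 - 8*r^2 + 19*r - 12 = (r - 1)*(r^2 - 7*r + 12) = (r - 3)*(r - 1)*(r - 4)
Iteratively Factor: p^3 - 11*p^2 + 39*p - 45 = (p - 3)*(p^2 - 8*p + 15) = (p - 3)^2*(p - 5)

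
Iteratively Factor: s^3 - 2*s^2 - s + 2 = (s - 2)*(s^2 - 1) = (s - 2)*(s + 1)*(s - 1)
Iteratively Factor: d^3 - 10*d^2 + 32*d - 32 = (d - 4)*(d^2 - 6*d + 8) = (d - 4)*(d - 2)*(d - 4)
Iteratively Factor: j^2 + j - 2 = (j + 2)*(j - 1)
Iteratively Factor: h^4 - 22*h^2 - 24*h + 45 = (h - 5)*(h^3 + 5*h^2 + 3*h - 9) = (h - 5)*(h - 1)*(h^2 + 6*h + 9) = (h - 5)*(h - 1)*(h + 3)*(h + 3)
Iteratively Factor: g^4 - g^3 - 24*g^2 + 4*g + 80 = (g + 4)*(g^3 - 5*g^2 - 4*g + 20) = (g - 5)*(g + 4)*(g^2 - 4) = (g - 5)*(g + 2)*(g + 4)*(g - 2)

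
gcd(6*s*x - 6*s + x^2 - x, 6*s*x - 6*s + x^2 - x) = 6*s*x - 6*s + x^2 - x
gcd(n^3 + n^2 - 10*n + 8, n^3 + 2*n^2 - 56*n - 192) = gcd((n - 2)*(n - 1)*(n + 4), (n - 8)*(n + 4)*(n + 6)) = n + 4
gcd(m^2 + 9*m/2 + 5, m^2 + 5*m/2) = m + 5/2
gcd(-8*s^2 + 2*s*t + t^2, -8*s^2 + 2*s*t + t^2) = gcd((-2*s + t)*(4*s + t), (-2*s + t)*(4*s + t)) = 8*s^2 - 2*s*t - t^2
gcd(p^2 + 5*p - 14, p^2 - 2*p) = p - 2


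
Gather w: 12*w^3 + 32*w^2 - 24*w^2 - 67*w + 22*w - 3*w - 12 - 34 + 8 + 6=12*w^3 + 8*w^2 - 48*w - 32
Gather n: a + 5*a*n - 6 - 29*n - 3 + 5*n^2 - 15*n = a + 5*n^2 + n*(5*a - 44) - 9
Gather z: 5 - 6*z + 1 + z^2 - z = z^2 - 7*z + 6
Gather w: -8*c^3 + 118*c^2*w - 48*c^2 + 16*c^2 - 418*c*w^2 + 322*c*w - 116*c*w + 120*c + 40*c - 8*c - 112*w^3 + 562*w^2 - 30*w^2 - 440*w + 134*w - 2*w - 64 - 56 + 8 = -8*c^3 - 32*c^2 + 152*c - 112*w^3 + w^2*(532 - 418*c) + w*(118*c^2 + 206*c - 308) - 112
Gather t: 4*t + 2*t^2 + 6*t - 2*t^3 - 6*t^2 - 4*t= -2*t^3 - 4*t^2 + 6*t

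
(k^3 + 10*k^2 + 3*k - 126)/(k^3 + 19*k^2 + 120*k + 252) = (k - 3)/(k + 6)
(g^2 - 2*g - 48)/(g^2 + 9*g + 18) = (g - 8)/(g + 3)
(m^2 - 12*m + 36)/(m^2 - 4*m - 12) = (m - 6)/(m + 2)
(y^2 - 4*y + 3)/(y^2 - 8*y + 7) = (y - 3)/(y - 7)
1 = 1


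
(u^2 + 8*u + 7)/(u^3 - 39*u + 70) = (u + 1)/(u^2 - 7*u + 10)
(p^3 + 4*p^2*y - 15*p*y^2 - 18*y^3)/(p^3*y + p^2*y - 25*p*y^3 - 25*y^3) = (p^3 + 4*p^2*y - 15*p*y^2 - 18*y^3)/(y*(p^3 + p^2 - 25*p*y^2 - 25*y^2))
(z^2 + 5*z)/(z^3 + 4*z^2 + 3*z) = (z + 5)/(z^2 + 4*z + 3)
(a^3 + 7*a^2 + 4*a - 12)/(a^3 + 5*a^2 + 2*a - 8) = (a + 6)/(a + 4)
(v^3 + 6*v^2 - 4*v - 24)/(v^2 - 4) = v + 6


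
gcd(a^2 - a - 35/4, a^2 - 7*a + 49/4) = a - 7/2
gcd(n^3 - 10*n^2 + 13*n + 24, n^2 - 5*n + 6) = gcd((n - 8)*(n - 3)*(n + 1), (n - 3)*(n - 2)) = n - 3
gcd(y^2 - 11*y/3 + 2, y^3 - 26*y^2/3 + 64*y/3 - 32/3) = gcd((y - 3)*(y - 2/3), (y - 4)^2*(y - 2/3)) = y - 2/3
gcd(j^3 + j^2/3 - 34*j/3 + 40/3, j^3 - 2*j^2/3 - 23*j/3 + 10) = j^2 - 11*j/3 + 10/3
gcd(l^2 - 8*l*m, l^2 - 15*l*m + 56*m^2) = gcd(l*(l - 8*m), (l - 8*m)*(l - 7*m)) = l - 8*m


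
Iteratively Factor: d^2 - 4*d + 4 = (d - 2)*(d - 2)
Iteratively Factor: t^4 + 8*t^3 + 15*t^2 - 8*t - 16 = (t + 1)*(t^3 + 7*t^2 + 8*t - 16) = (t + 1)*(t + 4)*(t^2 + 3*t - 4) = (t + 1)*(t + 4)^2*(t - 1)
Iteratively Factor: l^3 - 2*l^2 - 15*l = (l - 5)*(l^2 + 3*l) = l*(l - 5)*(l + 3)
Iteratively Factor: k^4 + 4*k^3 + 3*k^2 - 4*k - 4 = (k + 2)*(k^3 + 2*k^2 - k - 2) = (k + 1)*(k + 2)*(k^2 + k - 2) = (k + 1)*(k + 2)^2*(k - 1)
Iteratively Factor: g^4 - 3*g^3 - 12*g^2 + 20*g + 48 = (g + 2)*(g^3 - 5*g^2 - 2*g + 24) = (g - 3)*(g + 2)*(g^2 - 2*g - 8) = (g - 4)*(g - 3)*(g + 2)*(g + 2)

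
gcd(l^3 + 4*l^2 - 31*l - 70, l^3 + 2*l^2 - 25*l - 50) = l^2 - 3*l - 10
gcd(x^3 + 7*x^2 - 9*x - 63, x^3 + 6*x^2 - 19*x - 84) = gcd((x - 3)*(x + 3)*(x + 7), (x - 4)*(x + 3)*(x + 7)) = x^2 + 10*x + 21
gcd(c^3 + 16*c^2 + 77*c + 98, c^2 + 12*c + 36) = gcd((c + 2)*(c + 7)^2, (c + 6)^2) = 1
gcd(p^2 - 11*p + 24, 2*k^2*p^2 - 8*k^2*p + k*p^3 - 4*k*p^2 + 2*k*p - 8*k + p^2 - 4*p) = 1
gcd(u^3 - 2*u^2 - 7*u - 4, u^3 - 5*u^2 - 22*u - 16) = u + 1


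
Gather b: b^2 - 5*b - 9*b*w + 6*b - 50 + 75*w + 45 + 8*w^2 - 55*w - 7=b^2 + b*(1 - 9*w) + 8*w^2 + 20*w - 12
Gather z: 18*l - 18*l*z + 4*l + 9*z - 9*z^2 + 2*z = 22*l - 9*z^2 + z*(11 - 18*l)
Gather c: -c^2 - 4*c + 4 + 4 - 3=-c^2 - 4*c + 5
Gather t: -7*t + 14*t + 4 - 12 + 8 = 7*t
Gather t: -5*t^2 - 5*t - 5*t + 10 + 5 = -5*t^2 - 10*t + 15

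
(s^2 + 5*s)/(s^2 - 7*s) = (s + 5)/(s - 7)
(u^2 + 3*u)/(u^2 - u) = (u + 3)/(u - 1)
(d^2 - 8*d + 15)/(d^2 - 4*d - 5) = (d - 3)/(d + 1)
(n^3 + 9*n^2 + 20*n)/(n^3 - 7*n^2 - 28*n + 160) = n*(n + 4)/(n^2 - 12*n + 32)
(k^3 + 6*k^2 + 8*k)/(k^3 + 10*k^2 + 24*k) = (k + 2)/(k + 6)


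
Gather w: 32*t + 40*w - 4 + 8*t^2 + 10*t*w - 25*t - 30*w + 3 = 8*t^2 + 7*t + w*(10*t + 10) - 1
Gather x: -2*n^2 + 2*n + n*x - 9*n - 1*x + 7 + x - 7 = -2*n^2 + n*x - 7*n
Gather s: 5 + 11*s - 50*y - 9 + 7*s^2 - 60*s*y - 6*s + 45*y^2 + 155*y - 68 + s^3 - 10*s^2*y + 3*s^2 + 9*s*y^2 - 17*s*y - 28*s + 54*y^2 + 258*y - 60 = s^3 + s^2*(10 - 10*y) + s*(9*y^2 - 77*y - 23) + 99*y^2 + 363*y - 132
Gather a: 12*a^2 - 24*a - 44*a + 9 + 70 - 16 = 12*a^2 - 68*a + 63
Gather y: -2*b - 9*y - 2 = -2*b - 9*y - 2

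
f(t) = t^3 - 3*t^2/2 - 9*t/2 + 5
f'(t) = 3*t^2 - 3*t - 9/2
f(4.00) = 27.00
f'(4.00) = 31.50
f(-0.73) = 7.10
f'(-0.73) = -0.71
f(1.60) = -1.94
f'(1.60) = -1.62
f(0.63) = 1.82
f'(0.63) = -5.20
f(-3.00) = -22.00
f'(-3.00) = 31.50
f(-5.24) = -156.48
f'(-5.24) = 93.59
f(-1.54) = 4.72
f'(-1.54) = 7.23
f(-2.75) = -14.77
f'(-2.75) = 26.44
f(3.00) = 5.00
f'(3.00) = 13.50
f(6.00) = 140.00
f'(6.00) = 85.50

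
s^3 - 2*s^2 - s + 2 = (s - 2)*(s - 1)*(s + 1)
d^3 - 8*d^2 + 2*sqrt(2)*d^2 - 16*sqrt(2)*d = d*(d - 8)*(d + 2*sqrt(2))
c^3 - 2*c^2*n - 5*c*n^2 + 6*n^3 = (c - 3*n)*(c - n)*(c + 2*n)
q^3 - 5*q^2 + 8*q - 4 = (q - 2)^2*(q - 1)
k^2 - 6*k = k*(k - 6)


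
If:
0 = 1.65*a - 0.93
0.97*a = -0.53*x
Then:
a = 0.56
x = -1.03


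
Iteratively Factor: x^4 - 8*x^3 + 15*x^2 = (x - 3)*(x^3 - 5*x^2) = x*(x - 3)*(x^2 - 5*x) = x^2*(x - 3)*(x - 5)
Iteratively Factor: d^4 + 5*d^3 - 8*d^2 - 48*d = (d - 3)*(d^3 + 8*d^2 + 16*d) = (d - 3)*(d + 4)*(d^2 + 4*d) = (d - 3)*(d + 4)^2*(d)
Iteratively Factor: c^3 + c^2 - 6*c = (c - 2)*(c^2 + 3*c) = (c - 2)*(c + 3)*(c)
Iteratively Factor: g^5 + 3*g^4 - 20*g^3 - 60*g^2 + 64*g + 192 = (g - 2)*(g^4 + 5*g^3 - 10*g^2 - 80*g - 96) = (g - 2)*(g + 3)*(g^3 + 2*g^2 - 16*g - 32) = (g - 2)*(g + 3)*(g + 4)*(g^2 - 2*g - 8) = (g - 2)*(g + 2)*(g + 3)*(g + 4)*(g - 4)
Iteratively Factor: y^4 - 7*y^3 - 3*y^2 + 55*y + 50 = (y - 5)*(y^3 - 2*y^2 - 13*y - 10) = (y - 5)*(y + 2)*(y^2 - 4*y - 5) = (y - 5)*(y + 1)*(y + 2)*(y - 5)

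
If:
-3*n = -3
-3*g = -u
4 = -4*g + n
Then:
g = -3/4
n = 1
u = -9/4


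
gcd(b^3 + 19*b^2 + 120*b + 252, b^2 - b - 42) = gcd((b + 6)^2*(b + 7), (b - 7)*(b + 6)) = b + 6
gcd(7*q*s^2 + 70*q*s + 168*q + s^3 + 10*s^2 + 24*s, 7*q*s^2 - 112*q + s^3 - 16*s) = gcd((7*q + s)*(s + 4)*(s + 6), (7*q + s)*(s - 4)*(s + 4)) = 7*q*s + 28*q + s^2 + 4*s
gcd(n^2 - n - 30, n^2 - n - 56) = 1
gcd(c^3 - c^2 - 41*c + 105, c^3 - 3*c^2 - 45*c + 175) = c^2 + 2*c - 35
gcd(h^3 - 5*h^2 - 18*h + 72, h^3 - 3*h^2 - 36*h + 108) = h^2 - 9*h + 18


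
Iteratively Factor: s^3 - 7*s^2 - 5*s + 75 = (s + 3)*(s^2 - 10*s + 25) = (s - 5)*(s + 3)*(s - 5)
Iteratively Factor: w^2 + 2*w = (w)*(w + 2)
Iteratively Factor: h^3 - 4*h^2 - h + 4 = (h + 1)*(h^2 - 5*h + 4) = (h - 1)*(h + 1)*(h - 4)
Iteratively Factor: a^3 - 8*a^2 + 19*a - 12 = (a - 1)*(a^2 - 7*a + 12) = (a - 4)*(a - 1)*(a - 3)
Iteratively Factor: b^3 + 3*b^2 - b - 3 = (b + 3)*(b^2 - 1) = (b + 1)*(b + 3)*(b - 1)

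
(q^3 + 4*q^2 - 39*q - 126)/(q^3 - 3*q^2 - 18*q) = (q + 7)/q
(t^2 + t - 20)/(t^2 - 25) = (t - 4)/(t - 5)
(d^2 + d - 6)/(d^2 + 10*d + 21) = (d - 2)/(d + 7)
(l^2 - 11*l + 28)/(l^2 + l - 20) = (l - 7)/(l + 5)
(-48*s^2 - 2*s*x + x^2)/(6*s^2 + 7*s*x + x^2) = (-8*s + x)/(s + x)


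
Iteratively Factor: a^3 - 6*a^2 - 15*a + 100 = (a + 4)*(a^2 - 10*a + 25) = (a - 5)*(a + 4)*(a - 5)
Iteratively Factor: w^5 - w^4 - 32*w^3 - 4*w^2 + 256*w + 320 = (w - 5)*(w^4 + 4*w^3 - 12*w^2 - 64*w - 64) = (w - 5)*(w - 4)*(w^3 + 8*w^2 + 20*w + 16) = (w - 5)*(w - 4)*(w + 2)*(w^2 + 6*w + 8) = (w - 5)*(w - 4)*(w + 2)*(w + 4)*(w + 2)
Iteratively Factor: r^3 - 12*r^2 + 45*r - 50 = (r - 5)*(r^2 - 7*r + 10) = (r - 5)^2*(r - 2)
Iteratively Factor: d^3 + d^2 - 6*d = (d + 3)*(d^2 - 2*d) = d*(d + 3)*(d - 2)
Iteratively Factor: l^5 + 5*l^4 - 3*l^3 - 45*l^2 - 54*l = (l + 3)*(l^4 + 2*l^3 - 9*l^2 - 18*l) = (l + 2)*(l + 3)*(l^3 - 9*l) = (l + 2)*(l + 3)^2*(l^2 - 3*l) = (l - 3)*(l + 2)*(l + 3)^2*(l)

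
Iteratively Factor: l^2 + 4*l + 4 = (l + 2)*(l + 2)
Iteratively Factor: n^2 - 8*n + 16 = (n - 4)*(n - 4)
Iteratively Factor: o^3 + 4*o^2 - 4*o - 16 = (o - 2)*(o^2 + 6*o + 8) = (o - 2)*(o + 2)*(o + 4)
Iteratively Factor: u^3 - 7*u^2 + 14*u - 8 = (u - 4)*(u^2 - 3*u + 2) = (u - 4)*(u - 1)*(u - 2)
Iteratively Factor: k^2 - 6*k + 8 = (k - 4)*(k - 2)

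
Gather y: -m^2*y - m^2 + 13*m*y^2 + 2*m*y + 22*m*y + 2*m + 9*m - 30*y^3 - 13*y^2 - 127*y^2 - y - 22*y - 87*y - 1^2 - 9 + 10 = -m^2 + 11*m - 30*y^3 + y^2*(13*m - 140) + y*(-m^2 + 24*m - 110)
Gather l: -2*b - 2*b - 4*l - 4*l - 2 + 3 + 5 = -4*b - 8*l + 6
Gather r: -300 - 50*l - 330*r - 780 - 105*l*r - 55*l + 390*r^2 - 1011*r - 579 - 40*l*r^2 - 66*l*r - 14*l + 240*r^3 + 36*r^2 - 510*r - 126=-119*l + 240*r^3 + r^2*(426 - 40*l) + r*(-171*l - 1851) - 1785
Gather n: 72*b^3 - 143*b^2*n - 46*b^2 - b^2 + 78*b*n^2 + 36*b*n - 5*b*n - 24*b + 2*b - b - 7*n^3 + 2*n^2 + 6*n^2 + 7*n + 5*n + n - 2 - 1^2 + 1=72*b^3 - 47*b^2 - 23*b - 7*n^3 + n^2*(78*b + 8) + n*(-143*b^2 + 31*b + 13) - 2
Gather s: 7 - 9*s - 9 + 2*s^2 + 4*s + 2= 2*s^2 - 5*s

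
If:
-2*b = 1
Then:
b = -1/2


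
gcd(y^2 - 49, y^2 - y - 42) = y - 7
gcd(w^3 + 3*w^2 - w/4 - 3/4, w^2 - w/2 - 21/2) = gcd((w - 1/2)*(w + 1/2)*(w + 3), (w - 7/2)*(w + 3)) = w + 3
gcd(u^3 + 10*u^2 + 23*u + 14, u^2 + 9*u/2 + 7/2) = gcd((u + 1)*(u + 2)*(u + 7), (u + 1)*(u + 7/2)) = u + 1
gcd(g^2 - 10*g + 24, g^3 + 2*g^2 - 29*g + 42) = 1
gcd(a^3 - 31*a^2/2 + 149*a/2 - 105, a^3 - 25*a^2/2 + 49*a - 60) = a^2 - 17*a/2 + 15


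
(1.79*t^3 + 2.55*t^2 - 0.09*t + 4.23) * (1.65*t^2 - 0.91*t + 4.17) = 2.9535*t^5 + 2.5786*t^4 + 4.9953*t^3 + 17.6949*t^2 - 4.2246*t + 17.6391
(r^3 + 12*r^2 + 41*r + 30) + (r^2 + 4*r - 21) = r^3 + 13*r^2 + 45*r + 9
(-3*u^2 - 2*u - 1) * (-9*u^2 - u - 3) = 27*u^4 + 21*u^3 + 20*u^2 + 7*u + 3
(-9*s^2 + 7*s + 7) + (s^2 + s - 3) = -8*s^2 + 8*s + 4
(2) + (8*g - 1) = 8*g + 1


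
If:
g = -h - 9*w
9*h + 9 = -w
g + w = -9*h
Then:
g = 9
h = -9/10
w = -9/10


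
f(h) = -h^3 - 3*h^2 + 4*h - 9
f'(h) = -3*h^2 - 6*h + 4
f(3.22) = -60.61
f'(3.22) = -46.43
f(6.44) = -374.75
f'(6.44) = -159.06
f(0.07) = -8.74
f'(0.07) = 3.57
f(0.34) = -8.03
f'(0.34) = 1.61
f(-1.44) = -17.99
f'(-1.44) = 6.42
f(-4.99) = 20.59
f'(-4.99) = -40.76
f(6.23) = -342.32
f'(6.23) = -149.82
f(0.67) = -7.97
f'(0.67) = -1.37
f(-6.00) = 75.00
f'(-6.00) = -68.00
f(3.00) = -51.00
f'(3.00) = -41.00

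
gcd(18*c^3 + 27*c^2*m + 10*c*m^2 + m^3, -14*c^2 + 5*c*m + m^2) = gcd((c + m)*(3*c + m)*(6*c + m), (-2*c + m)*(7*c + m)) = 1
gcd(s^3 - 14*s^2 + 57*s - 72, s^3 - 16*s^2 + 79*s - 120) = s^2 - 11*s + 24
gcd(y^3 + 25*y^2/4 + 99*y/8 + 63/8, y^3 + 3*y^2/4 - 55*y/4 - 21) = y^2 + 19*y/4 + 21/4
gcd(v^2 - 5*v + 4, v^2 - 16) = v - 4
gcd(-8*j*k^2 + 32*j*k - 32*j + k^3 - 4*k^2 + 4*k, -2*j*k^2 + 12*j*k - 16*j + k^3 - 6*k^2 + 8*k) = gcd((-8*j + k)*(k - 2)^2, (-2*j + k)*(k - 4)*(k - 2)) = k - 2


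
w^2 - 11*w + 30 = (w - 6)*(w - 5)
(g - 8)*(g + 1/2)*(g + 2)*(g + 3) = g^4 - 5*g^3/2 - 71*g^2/2 - 65*g - 24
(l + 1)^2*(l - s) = l^3 - l^2*s + 2*l^2 - 2*l*s + l - s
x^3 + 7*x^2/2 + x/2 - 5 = (x - 1)*(x + 2)*(x + 5/2)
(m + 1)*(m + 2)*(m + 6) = m^3 + 9*m^2 + 20*m + 12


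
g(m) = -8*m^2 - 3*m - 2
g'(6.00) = -99.00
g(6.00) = -308.00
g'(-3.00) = 45.00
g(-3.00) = -65.00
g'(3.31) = -55.96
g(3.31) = -99.58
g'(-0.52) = 5.32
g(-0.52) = -2.60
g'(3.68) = -61.88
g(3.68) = -121.38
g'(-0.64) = 7.24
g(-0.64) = -3.36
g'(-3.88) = 59.08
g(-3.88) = -110.80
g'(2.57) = -44.12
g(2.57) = -62.55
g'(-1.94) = 28.04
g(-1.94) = -26.29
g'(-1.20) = 16.20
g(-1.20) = -9.92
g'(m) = -16*m - 3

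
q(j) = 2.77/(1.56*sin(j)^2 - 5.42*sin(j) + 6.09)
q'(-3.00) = -0.34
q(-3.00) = 0.40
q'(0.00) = 0.40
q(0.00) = 0.45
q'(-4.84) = 0.16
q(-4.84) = 1.23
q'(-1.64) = -0.01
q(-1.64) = 0.21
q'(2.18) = -0.62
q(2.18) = 1.03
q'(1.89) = -0.39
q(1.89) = 1.18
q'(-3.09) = -0.38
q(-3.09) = 0.43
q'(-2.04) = -0.07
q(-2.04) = 0.23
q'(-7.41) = 0.07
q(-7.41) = 0.23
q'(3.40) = -0.29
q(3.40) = 0.37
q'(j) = 2.77*(-3.12*sin(j)*cos(j) + 5.42*cos(j))/(1.56*sin(j)^2 - 5.42*sin(j) + 6.09)^2 = (15.0134 - 8.6424*sin(j))*cos(j)/(1.56*sin(j)^2 - 5.42*sin(j) + 6.09)^2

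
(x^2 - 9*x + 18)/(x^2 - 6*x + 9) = (x - 6)/(x - 3)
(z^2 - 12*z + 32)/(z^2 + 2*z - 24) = (z - 8)/(z + 6)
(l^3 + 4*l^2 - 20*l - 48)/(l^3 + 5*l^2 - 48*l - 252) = (l^2 - 2*l - 8)/(l^2 - l - 42)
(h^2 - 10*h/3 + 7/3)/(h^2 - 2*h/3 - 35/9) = 3*(h - 1)/(3*h + 5)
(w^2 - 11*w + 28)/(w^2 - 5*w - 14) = (w - 4)/(w + 2)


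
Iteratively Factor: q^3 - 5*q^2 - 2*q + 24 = (q + 2)*(q^2 - 7*q + 12) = (q - 4)*(q + 2)*(q - 3)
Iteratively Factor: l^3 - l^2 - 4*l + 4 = (l - 2)*(l^2 + l - 2) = (l - 2)*(l + 2)*(l - 1)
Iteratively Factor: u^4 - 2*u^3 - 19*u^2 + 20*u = (u - 5)*(u^3 + 3*u^2 - 4*u) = (u - 5)*(u - 1)*(u^2 + 4*u) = (u - 5)*(u - 1)*(u + 4)*(u)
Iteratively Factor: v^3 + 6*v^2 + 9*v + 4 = (v + 4)*(v^2 + 2*v + 1) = (v + 1)*(v + 4)*(v + 1)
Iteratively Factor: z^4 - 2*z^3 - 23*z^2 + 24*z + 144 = (z - 4)*(z^3 + 2*z^2 - 15*z - 36) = (z - 4)*(z + 3)*(z^2 - z - 12) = (z - 4)*(z + 3)^2*(z - 4)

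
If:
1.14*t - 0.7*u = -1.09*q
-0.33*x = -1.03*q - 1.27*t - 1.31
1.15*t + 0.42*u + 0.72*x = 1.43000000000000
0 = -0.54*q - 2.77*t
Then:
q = -0.71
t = 0.14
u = -0.88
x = 2.28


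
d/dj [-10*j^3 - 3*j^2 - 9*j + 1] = -30*j^2 - 6*j - 9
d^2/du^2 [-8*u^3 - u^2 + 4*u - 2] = -48*u - 2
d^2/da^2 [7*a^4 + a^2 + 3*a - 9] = 84*a^2 + 2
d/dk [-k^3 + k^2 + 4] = k*(2 - 3*k)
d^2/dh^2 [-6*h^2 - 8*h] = -12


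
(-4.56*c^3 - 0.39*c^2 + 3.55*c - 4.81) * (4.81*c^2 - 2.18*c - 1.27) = -21.9336*c^5 + 8.0649*c^4 + 23.7169*c^3 - 30.3798*c^2 + 5.9773*c + 6.1087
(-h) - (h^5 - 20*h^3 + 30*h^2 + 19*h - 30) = -h^5 + 20*h^3 - 30*h^2 - 20*h + 30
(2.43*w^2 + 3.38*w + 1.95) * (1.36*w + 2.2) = 3.3048*w^3 + 9.9428*w^2 + 10.088*w + 4.29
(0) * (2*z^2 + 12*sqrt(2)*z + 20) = 0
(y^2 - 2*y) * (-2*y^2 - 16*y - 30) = -2*y^4 - 12*y^3 + 2*y^2 + 60*y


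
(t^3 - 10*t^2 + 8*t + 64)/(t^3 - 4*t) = (t^2 - 12*t + 32)/(t*(t - 2))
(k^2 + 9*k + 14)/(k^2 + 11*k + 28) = (k + 2)/(k + 4)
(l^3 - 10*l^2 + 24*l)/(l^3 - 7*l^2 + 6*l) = (l - 4)/(l - 1)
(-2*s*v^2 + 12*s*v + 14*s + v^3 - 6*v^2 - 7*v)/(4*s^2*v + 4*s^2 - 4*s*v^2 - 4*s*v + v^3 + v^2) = (7 - v)/(2*s - v)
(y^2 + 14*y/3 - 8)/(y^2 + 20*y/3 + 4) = (3*y - 4)/(3*y + 2)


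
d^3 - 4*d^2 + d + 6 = (d - 3)*(d - 2)*(d + 1)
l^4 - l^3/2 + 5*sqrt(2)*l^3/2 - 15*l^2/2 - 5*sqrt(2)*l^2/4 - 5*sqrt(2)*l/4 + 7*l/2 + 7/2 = (l - 1)*(l + 1/2)*(l - sqrt(2))*(l + 7*sqrt(2)/2)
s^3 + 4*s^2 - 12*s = s*(s - 2)*(s + 6)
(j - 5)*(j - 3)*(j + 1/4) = j^3 - 31*j^2/4 + 13*j + 15/4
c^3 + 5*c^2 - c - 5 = (c - 1)*(c + 1)*(c + 5)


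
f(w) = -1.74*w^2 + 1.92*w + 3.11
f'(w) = 1.92 - 3.48*w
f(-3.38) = -23.26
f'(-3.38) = 13.68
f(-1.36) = -2.72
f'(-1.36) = 6.65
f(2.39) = -2.24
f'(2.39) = -6.40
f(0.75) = 3.57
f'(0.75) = -0.69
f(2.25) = -1.38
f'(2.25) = -5.91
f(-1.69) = -5.10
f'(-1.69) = 7.80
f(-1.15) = -1.40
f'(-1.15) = 5.92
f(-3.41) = -23.67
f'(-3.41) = 13.79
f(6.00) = -48.01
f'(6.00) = -18.96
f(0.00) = 3.11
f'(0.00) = 1.92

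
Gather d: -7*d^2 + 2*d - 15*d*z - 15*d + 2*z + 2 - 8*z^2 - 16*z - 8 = -7*d^2 + d*(-15*z - 13) - 8*z^2 - 14*z - 6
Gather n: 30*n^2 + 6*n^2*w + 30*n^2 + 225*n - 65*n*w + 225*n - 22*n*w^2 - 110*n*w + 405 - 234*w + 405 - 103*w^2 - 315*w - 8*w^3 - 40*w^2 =n^2*(6*w + 60) + n*(-22*w^2 - 175*w + 450) - 8*w^3 - 143*w^2 - 549*w + 810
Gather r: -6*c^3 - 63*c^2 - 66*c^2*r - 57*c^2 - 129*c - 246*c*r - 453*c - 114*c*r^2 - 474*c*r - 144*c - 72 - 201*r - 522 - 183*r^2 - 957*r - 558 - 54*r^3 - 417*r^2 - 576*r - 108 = -6*c^3 - 120*c^2 - 726*c - 54*r^3 + r^2*(-114*c - 600) + r*(-66*c^2 - 720*c - 1734) - 1260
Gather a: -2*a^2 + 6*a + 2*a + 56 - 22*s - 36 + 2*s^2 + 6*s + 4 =-2*a^2 + 8*a + 2*s^2 - 16*s + 24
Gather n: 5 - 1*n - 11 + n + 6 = 0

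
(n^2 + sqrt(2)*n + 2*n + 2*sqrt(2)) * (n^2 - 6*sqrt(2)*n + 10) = n^4 - 5*sqrt(2)*n^3 + 2*n^3 - 10*sqrt(2)*n^2 - 2*n^2 - 4*n + 10*sqrt(2)*n + 20*sqrt(2)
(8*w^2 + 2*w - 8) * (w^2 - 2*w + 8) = 8*w^4 - 14*w^3 + 52*w^2 + 32*w - 64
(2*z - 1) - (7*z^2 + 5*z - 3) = -7*z^2 - 3*z + 2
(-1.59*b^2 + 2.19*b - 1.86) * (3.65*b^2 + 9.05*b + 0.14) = -5.8035*b^4 - 6.396*b^3 + 12.8079*b^2 - 16.5264*b - 0.2604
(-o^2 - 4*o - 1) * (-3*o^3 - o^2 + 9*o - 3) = 3*o^5 + 13*o^4 - 2*o^3 - 32*o^2 + 3*o + 3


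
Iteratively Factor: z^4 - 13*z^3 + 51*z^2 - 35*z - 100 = (z - 4)*(z^3 - 9*z^2 + 15*z + 25) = (z - 5)*(z - 4)*(z^2 - 4*z - 5) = (z - 5)^2*(z - 4)*(z + 1)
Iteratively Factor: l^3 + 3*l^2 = (l + 3)*(l^2) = l*(l + 3)*(l)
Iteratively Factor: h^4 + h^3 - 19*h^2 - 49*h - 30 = (h + 1)*(h^3 - 19*h - 30) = (h + 1)*(h + 2)*(h^2 - 2*h - 15) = (h + 1)*(h + 2)*(h + 3)*(h - 5)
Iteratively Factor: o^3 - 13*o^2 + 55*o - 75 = (o - 5)*(o^2 - 8*o + 15) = (o - 5)*(o - 3)*(o - 5)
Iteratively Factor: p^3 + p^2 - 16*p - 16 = (p + 4)*(p^2 - 3*p - 4) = (p - 4)*(p + 4)*(p + 1)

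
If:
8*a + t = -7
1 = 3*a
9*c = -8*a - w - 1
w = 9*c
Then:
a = 1/3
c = -11/54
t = -29/3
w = -11/6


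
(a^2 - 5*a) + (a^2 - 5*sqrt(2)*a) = 2*a^2 - 5*sqrt(2)*a - 5*a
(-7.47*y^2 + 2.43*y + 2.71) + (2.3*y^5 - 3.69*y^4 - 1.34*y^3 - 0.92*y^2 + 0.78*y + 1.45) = 2.3*y^5 - 3.69*y^4 - 1.34*y^3 - 8.39*y^2 + 3.21*y + 4.16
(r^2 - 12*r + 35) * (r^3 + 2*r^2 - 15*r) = r^5 - 10*r^4 - 4*r^3 + 250*r^2 - 525*r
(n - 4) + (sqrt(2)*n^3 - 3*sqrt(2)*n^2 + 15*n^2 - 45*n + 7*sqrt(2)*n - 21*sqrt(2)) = sqrt(2)*n^3 - 3*sqrt(2)*n^2 + 15*n^2 - 44*n + 7*sqrt(2)*n - 21*sqrt(2) - 4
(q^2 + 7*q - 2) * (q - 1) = q^3 + 6*q^2 - 9*q + 2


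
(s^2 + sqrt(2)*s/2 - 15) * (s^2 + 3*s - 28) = s^4 + sqrt(2)*s^3/2 + 3*s^3 - 43*s^2 + 3*sqrt(2)*s^2/2 - 45*s - 14*sqrt(2)*s + 420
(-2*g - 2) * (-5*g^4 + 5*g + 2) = 10*g^5 + 10*g^4 - 10*g^2 - 14*g - 4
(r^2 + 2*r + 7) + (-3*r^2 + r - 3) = -2*r^2 + 3*r + 4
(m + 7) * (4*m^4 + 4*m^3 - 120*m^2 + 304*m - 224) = 4*m^5 + 32*m^4 - 92*m^3 - 536*m^2 + 1904*m - 1568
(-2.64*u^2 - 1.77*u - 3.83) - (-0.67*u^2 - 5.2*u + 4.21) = -1.97*u^2 + 3.43*u - 8.04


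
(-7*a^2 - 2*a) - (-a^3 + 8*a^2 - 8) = a^3 - 15*a^2 - 2*a + 8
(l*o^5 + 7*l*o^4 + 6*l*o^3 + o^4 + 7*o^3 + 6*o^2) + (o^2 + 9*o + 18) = l*o^5 + 7*l*o^4 + 6*l*o^3 + o^4 + 7*o^3 + 7*o^2 + 9*o + 18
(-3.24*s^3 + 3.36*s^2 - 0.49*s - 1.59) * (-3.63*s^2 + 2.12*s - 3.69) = 11.7612*s^5 - 19.0656*s^4 + 20.8575*s^3 - 7.6655*s^2 - 1.5627*s + 5.8671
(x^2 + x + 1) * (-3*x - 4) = -3*x^3 - 7*x^2 - 7*x - 4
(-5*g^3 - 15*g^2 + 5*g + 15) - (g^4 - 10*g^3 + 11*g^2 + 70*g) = -g^4 + 5*g^3 - 26*g^2 - 65*g + 15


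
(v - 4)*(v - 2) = v^2 - 6*v + 8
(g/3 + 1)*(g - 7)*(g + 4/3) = g^3/3 - 8*g^2/9 - 79*g/9 - 28/3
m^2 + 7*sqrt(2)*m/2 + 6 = (m + 3*sqrt(2)/2)*(m + 2*sqrt(2))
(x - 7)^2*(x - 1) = x^3 - 15*x^2 + 63*x - 49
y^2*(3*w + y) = 3*w*y^2 + y^3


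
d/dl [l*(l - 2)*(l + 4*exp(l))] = 4*l^2*exp(l) + 3*l^2 - 4*l - 8*exp(l)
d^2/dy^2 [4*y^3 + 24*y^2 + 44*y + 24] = 24*y + 48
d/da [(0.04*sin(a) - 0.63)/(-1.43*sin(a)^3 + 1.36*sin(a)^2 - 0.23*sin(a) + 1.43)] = (0.1144*sin(a)^3 - 2.7571*sin(a)^2 + 1.7136*sin(a) - 0.0877)*cos(a)/(2.0449*sin(a)^6 - 3.8896*sin(a)^5 + 2.5074*sin(a)^4 - 4.7154*sin(a)^3 + 3.9425*sin(a)^2 - 0.6578*sin(a) + 2.0449)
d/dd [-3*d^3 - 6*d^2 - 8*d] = -9*d^2 - 12*d - 8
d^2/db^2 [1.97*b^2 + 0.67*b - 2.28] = 3.94000000000000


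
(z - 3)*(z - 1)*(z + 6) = z^3 + 2*z^2 - 21*z + 18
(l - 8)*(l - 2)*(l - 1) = l^3 - 11*l^2 + 26*l - 16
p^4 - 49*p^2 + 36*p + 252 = (p - 6)*(p - 3)*(p + 2)*(p + 7)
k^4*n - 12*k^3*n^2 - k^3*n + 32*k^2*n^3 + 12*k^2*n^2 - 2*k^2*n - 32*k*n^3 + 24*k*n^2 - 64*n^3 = (k - 2)*(k - 8*n)*(k - 4*n)*(k*n + n)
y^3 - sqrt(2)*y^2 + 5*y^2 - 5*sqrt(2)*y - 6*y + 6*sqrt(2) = (y - 1)*(y + 6)*(y - sqrt(2))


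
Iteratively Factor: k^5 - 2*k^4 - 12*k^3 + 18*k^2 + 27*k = (k)*(k^4 - 2*k^3 - 12*k^2 + 18*k + 27) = k*(k + 3)*(k^3 - 5*k^2 + 3*k + 9) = k*(k - 3)*(k + 3)*(k^2 - 2*k - 3) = k*(k - 3)*(k + 1)*(k + 3)*(k - 3)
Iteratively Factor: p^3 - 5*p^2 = (p)*(p^2 - 5*p) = p*(p - 5)*(p)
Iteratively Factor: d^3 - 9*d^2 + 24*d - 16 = (d - 1)*(d^2 - 8*d + 16) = (d - 4)*(d - 1)*(d - 4)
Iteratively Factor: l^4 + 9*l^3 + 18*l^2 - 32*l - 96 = (l + 3)*(l^3 + 6*l^2 - 32) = (l + 3)*(l + 4)*(l^2 + 2*l - 8) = (l + 3)*(l + 4)^2*(l - 2)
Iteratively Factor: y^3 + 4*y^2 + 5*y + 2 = (y + 2)*(y^2 + 2*y + 1) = (y + 1)*(y + 2)*(y + 1)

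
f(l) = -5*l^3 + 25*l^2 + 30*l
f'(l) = -15*l^2 + 50*l + 30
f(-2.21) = 109.77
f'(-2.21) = -153.76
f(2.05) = 123.49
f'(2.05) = 69.46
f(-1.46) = 25.05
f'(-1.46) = -74.97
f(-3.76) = 506.43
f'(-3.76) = -370.06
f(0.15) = 5.05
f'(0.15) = 37.16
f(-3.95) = 579.71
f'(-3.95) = -401.54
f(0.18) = 6.18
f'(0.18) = 38.51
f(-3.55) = 432.26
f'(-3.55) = -336.54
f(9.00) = -1350.00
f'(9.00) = -735.00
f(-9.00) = 5400.00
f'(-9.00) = -1635.00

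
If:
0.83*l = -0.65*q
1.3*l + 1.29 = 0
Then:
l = -0.99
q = 1.27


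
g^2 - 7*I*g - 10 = (g - 5*I)*(g - 2*I)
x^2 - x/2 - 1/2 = (x - 1)*(x + 1/2)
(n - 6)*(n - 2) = n^2 - 8*n + 12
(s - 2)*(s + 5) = s^2 + 3*s - 10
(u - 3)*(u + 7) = u^2 + 4*u - 21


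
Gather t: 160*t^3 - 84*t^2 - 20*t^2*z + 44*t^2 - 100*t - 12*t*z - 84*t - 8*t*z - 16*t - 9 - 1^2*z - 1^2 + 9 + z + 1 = 160*t^3 + t^2*(-20*z - 40) + t*(-20*z - 200)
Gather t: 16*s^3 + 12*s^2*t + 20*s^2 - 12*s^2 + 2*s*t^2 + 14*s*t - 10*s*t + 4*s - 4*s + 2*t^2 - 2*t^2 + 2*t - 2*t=16*s^3 + 8*s^2 + 2*s*t^2 + t*(12*s^2 + 4*s)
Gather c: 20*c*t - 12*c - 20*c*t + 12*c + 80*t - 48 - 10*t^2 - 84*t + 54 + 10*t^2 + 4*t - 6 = 0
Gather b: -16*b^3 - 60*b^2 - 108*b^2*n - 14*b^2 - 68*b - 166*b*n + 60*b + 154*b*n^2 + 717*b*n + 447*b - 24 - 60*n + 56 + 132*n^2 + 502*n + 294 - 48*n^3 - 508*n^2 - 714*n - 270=-16*b^3 + b^2*(-108*n - 74) + b*(154*n^2 + 551*n + 439) - 48*n^3 - 376*n^2 - 272*n + 56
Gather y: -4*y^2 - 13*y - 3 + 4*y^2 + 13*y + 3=0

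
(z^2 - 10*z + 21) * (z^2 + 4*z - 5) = z^4 - 6*z^3 - 24*z^2 + 134*z - 105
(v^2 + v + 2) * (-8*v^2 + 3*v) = -8*v^4 - 5*v^3 - 13*v^2 + 6*v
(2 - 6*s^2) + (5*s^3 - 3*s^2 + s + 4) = 5*s^3 - 9*s^2 + s + 6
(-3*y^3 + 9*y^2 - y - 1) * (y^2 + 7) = -3*y^5 + 9*y^4 - 22*y^3 + 62*y^2 - 7*y - 7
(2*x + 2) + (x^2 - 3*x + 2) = x^2 - x + 4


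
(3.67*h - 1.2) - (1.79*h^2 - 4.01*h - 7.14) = -1.79*h^2 + 7.68*h + 5.94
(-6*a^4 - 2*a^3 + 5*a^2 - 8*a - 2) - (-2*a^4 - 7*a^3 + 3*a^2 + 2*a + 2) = -4*a^4 + 5*a^3 + 2*a^2 - 10*a - 4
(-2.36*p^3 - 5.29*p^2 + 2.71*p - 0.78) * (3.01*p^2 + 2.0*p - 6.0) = -7.1036*p^5 - 20.6429*p^4 + 11.7371*p^3 + 34.8122*p^2 - 17.82*p + 4.68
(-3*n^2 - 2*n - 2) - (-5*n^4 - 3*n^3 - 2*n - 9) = 5*n^4 + 3*n^3 - 3*n^2 + 7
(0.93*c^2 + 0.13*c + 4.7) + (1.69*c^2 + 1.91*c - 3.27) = 2.62*c^2 + 2.04*c + 1.43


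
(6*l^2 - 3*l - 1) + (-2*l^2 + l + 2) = 4*l^2 - 2*l + 1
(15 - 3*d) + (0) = 15 - 3*d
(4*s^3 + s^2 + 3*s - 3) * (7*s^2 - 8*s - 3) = 28*s^5 - 25*s^4 + s^3 - 48*s^2 + 15*s + 9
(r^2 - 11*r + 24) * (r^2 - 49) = r^4 - 11*r^3 - 25*r^2 + 539*r - 1176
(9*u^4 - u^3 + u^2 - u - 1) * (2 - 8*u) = -72*u^5 + 26*u^4 - 10*u^3 + 10*u^2 + 6*u - 2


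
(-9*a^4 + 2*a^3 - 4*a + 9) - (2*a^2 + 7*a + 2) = -9*a^4 + 2*a^3 - 2*a^2 - 11*a + 7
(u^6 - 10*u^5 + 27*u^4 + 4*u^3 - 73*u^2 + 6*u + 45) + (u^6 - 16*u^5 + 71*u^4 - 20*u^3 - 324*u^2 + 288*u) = 2*u^6 - 26*u^5 + 98*u^4 - 16*u^3 - 397*u^2 + 294*u + 45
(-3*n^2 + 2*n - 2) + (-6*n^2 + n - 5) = -9*n^2 + 3*n - 7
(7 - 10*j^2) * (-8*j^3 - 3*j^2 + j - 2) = 80*j^5 + 30*j^4 - 66*j^3 - j^2 + 7*j - 14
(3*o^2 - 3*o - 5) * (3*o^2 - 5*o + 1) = 9*o^4 - 24*o^3 + 3*o^2 + 22*o - 5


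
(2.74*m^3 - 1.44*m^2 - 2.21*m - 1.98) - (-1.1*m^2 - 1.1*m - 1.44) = 2.74*m^3 - 0.34*m^2 - 1.11*m - 0.54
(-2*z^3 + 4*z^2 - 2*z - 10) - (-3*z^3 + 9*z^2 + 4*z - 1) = z^3 - 5*z^2 - 6*z - 9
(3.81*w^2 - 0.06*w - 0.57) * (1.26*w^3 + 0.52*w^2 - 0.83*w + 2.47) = 4.8006*w^5 + 1.9056*w^4 - 3.9117*w^3 + 9.1641*w^2 + 0.3249*w - 1.4079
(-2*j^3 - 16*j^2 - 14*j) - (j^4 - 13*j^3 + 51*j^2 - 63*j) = -j^4 + 11*j^3 - 67*j^2 + 49*j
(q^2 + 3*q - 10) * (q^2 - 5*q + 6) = q^4 - 2*q^3 - 19*q^2 + 68*q - 60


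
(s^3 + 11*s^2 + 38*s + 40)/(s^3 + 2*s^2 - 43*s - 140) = (s + 2)/(s - 7)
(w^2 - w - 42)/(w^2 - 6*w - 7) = (w + 6)/(w + 1)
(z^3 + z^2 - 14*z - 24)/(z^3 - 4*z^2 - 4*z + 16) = (z + 3)/(z - 2)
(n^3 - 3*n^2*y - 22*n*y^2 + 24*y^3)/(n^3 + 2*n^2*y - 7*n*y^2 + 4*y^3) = (-n + 6*y)/(-n + y)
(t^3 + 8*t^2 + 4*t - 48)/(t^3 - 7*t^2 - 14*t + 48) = (t^2 + 10*t + 24)/(t^2 - 5*t - 24)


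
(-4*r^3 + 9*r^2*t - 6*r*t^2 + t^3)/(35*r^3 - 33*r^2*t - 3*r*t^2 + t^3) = (-4*r^2 + 5*r*t - t^2)/(35*r^2 + 2*r*t - t^2)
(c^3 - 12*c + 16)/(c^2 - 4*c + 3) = (c^3 - 12*c + 16)/(c^2 - 4*c + 3)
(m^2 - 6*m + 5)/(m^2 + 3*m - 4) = (m - 5)/(m + 4)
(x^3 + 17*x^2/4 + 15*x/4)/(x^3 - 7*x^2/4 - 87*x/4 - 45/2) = x/(x - 6)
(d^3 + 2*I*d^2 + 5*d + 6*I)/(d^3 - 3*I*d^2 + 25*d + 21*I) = (d - 2*I)/(d - 7*I)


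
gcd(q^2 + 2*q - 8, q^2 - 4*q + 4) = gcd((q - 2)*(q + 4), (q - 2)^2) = q - 2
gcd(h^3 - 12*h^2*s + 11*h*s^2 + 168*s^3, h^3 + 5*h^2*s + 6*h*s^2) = h + 3*s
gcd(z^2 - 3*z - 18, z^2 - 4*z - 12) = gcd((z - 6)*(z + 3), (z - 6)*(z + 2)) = z - 6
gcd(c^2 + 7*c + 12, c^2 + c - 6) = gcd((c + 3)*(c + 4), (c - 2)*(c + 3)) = c + 3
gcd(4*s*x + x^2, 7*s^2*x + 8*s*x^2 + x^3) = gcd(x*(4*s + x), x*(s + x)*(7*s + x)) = x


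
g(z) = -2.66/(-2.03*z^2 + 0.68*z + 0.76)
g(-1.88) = 0.35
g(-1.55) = 0.51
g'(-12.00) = 0.00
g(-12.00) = 0.01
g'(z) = -2.66*(4.06*z - 0.68)/(-2.03*z^2 + 0.68*z + 0.76)^2 = (1.8088 - 10.7996*z)/(-2.03*z^2 + 0.68*z + 0.76)^2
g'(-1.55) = 0.69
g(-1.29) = 0.76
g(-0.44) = -39.24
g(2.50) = 0.26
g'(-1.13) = 2.07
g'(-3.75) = 0.05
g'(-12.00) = 0.00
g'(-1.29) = 1.29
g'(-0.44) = 1427.54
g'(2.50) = -0.24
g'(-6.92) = 0.01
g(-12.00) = 0.01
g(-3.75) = 0.09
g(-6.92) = 0.03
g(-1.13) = 1.02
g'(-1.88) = 0.37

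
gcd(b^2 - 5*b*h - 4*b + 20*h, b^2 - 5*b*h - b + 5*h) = b - 5*h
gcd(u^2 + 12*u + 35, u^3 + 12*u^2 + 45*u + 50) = u + 5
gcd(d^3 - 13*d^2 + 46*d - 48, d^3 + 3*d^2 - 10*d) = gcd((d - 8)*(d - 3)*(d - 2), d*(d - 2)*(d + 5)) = d - 2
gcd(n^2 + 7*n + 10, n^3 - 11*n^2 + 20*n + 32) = 1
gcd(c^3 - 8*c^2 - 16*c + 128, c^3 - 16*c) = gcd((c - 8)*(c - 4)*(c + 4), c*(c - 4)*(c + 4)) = c^2 - 16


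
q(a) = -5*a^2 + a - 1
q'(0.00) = 1.00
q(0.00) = -1.00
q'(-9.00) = 91.00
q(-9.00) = -415.00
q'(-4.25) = 43.50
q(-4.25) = -95.56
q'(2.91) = -28.10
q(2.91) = -40.43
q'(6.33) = -62.30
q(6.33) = -195.01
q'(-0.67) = 7.70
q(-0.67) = -3.91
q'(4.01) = -39.10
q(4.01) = -77.39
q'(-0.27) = 3.70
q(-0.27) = -1.63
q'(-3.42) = 35.20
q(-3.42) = -62.90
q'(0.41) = -3.10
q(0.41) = -1.43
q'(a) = 1 - 10*a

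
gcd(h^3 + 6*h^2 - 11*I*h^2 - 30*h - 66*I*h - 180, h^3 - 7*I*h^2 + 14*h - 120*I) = h^2 - 11*I*h - 30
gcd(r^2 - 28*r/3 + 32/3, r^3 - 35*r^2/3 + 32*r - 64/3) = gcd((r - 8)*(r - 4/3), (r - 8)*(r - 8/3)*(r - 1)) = r - 8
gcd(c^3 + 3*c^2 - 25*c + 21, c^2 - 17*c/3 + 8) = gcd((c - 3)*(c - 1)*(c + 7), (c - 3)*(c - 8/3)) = c - 3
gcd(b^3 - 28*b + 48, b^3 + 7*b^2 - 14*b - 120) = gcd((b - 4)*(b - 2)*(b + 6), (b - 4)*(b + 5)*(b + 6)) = b^2 + 2*b - 24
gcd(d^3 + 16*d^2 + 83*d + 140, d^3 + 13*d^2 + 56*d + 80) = d^2 + 9*d + 20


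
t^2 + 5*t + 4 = (t + 1)*(t + 4)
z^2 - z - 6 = (z - 3)*(z + 2)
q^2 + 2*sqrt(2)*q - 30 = (q - 3*sqrt(2))*(q + 5*sqrt(2))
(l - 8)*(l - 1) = l^2 - 9*l + 8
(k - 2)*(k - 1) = k^2 - 3*k + 2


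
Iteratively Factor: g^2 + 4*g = (g + 4)*(g)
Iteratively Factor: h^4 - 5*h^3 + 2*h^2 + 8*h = (h - 2)*(h^3 - 3*h^2 - 4*h) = (h - 2)*(h + 1)*(h^2 - 4*h) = h*(h - 2)*(h + 1)*(h - 4)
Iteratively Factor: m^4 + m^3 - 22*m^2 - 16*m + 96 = (m + 4)*(m^3 - 3*m^2 - 10*m + 24) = (m - 2)*(m + 4)*(m^2 - m - 12) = (m - 2)*(m + 3)*(m + 4)*(m - 4)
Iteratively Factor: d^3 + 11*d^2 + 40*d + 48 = (d + 4)*(d^2 + 7*d + 12) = (d + 3)*(d + 4)*(d + 4)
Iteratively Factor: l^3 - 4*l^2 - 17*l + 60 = (l - 5)*(l^2 + l - 12) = (l - 5)*(l + 4)*(l - 3)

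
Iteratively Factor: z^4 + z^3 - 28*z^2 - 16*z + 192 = (z - 3)*(z^3 + 4*z^2 - 16*z - 64) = (z - 3)*(z + 4)*(z^2 - 16) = (z - 4)*(z - 3)*(z + 4)*(z + 4)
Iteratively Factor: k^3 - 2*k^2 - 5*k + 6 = (k - 1)*(k^2 - k - 6) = (k - 1)*(k + 2)*(k - 3)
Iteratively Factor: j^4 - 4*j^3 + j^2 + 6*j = (j - 2)*(j^3 - 2*j^2 - 3*j) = j*(j - 2)*(j^2 - 2*j - 3) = j*(j - 2)*(j + 1)*(j - 3)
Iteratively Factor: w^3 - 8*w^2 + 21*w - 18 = (w - 3)*(w^2 - 5*w + 6) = (w - 3)*(w - 2)*(w - 3)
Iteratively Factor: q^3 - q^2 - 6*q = (q + 2)*(q^2 - 3*q) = (q - 3)*(q + 2)*(q)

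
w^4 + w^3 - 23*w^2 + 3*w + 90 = (w - 3)^2*(w + 2)*(w + 5)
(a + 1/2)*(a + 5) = a^2 + 11*a/2 + 5/2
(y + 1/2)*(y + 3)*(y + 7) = y^3 + 21*y^2/2 + 26*y + 21/2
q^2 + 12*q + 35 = (q + 5)*(q + 7)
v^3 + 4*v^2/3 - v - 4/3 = (v - 1)*(v + 1)*(v + 4/3)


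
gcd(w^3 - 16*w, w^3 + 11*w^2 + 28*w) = w^2 + 4*w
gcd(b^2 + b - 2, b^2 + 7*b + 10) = b + 2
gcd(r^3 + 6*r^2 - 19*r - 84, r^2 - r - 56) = r + 7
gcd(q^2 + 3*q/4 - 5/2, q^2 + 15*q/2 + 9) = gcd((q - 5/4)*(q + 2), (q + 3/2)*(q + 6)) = 1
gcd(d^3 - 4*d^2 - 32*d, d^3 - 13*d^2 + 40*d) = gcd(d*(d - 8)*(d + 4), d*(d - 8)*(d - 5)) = d^2 - 8*d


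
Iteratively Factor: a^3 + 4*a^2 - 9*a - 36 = (a + 4)*(a^2 - 9) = (a + 3)*(a + 4)*(a - 3)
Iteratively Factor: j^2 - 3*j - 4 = (j - 4)*(j + 1)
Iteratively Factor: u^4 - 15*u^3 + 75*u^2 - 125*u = (u - 5)*(u^3 - 10*u^2 + 25*u) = (u - 5)^2*(u^2 - 5*u) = u*(u - 5)^2*(u - 5)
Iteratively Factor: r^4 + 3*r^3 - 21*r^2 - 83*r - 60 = (r + 1)*(r^3 + 2*r^2 - 23*r - 60) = (r + 1)*(r + 4)*(r^2 - 2*r - 15) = (r - 5)*(r + 1)*(r + 4)*(r + 3)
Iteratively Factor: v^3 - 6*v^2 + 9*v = (v)*(v^2 - 6*v + 9) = v*(v - 3)*(v - 3)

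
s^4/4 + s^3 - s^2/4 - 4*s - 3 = (s/4 + 1/4)*(s - 2)*(s + 2)*(s + 3)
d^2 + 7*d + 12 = (d + 3)*(d + 4)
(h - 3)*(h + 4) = h^2 + h - 12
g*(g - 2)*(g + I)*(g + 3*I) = g^4 - 2*g^3 + 4*I*g^3 - 3*g^2 - 8*I*g^2 + 6*g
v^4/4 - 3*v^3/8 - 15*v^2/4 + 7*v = v*(v/4 + 1)*(v - 7/2)*(v - 2)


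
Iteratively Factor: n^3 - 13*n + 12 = (n - 1)*(n^2 + n - 12) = (n - 1)*(n + 4)*(n - 3)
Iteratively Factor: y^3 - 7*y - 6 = (y + 1)*(y^2 - y - 6) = (y + 1)*(y + 2)*(y - 3)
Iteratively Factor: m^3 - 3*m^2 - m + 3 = (m - 3)*(m^2 - 1) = (m - 3)*(m - 1)*(m + 1)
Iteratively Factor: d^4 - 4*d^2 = (d - 2)*(d^3 + 2*d^2) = d*(d - 2)*(d^2 + 2*d) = d^2*(d - 2)*(d + 2)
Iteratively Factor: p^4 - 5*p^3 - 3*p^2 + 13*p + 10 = (p - 5)*(p^3 - 3*p - 2) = (p - 5)*(p + 1)*(p^2 - p - 2) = (p - 5)*(p - 2)*(p + 1)*(p + 1)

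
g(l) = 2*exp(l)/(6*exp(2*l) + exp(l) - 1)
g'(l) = 2*(-12*exp(2*l) - exp(l))*exp(l)/(6*exp(2*l) + exp(l) - 1)^2 + 2*exp(l)/(6*exp(2*l) + exp(l) - 1)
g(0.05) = 0.31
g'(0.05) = -0.36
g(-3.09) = -0.10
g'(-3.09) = -0.10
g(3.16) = 0.01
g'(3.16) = -0.01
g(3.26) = 0.01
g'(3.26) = -0.01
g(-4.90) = -0.02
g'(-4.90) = -0.02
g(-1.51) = -0.91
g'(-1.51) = -2.42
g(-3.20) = -0.09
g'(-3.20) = -0.09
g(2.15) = 0.04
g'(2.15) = -0.04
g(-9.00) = 0.00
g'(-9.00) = 0.00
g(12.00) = 0.00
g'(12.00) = 0.00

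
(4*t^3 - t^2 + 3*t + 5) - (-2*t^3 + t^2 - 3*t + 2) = 6*t^3 - 2*t^2 + 6*t + 3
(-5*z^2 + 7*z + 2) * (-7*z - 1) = 35*z^3 - 44*z^2 - 21*z - 2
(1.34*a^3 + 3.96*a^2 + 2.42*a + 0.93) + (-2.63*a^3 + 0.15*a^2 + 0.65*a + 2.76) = -1.29*a^3 + 4.11*a^2 + 3.07*a + 3.69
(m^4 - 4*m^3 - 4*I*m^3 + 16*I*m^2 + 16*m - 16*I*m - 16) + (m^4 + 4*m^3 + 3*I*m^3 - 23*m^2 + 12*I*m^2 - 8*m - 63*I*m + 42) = 2*m^4 - I*m^3 - 23*m^2 + 28*I*m^2 + 8*m - 79*I*m + 26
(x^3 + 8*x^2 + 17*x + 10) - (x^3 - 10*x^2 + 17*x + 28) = 18*x^2 - 18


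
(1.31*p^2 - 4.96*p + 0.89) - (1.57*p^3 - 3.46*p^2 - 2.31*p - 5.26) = -1.57*p^3 + 4.77*p^2 - 2.65*p + 6.15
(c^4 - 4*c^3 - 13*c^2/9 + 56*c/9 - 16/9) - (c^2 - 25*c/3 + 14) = c^4 - 4*c^3 - 22*c^2/9 + 131*c/9 - 142/9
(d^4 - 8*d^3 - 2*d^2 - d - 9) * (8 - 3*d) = -3*d^5 + 32*d^4 - 58*d^3 - 13*d^2 + 19*d - 72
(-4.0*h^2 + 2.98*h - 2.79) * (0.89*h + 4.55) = -3.56*h^3 - 15.5478*h^2 + 11.0759*h - 12.6945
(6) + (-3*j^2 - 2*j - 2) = -3*j^2 - 2*j + 4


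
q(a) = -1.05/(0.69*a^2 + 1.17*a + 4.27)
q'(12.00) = 0.00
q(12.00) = -0.01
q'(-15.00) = -0.00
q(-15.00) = -0.01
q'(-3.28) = -0.06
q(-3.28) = -0.13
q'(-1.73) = -0.07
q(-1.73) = -0.24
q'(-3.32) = -0.06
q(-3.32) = -0.13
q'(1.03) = 0.07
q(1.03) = -0.17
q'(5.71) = 0.01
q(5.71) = -0.03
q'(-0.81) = 0.00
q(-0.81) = -0.28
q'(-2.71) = -0.07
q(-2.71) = -0.17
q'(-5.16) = -0.02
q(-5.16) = -0.06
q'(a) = -1.05*(-1.38*a - 1.17)/(0.69*a^2 + 1.17*a + 4.27)^2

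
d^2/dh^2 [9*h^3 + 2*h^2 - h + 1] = 54*h + 4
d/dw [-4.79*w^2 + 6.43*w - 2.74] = 6.43 - 9.58*w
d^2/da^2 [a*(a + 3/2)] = 2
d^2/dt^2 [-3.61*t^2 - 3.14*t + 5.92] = -7.22000000000000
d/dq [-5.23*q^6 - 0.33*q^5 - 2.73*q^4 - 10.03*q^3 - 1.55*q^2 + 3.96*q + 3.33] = -31.38*q^5 - 1.65*q^4 - 10.92*q^3 - 30.09*q^2 - 3.1*q + 3.96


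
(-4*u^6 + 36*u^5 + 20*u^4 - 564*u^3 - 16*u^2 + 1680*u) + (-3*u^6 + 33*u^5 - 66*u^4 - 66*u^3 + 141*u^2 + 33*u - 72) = -7*u^6 + 69*u^5 - 46*u^4 - 630*u^3 + 125*u^2 + 1713*u - 72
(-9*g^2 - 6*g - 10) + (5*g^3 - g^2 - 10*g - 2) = 5*g^3 - 10*g^2 - 16*g - 12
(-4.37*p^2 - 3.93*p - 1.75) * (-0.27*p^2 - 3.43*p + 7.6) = 1.1799*p^4 + 16.0502*p^3 - 19.2596*p^2 - 23.8655*p - 13.3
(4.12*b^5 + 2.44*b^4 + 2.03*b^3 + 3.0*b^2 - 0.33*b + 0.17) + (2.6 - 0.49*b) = 4.12*b^5 + 2.44*b^4 + 2.03*b^3 + 3.0*b^2 - 0.82*b + 2.77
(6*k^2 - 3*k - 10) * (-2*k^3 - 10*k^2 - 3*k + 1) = -12*k^5 - 54*k^4 + 32*k^3 + 115*k^2 + 27*k - 10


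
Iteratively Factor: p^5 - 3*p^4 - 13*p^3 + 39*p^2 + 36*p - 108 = (p - 3)*(p^4 - 13*p^2 + 36) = (p - 3)*(p - 2)*(p^3 + 2*p^2 - 9*p - 18) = (p - 3)*(p - 2)*(p + 3)*(p^2 - p - 6) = (p - 3)^2*(p - 2)*(p + 3)*(p + 2)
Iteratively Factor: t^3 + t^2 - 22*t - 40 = (t + 2)*(t^2 - t - 20) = (t - 5)*(t + 2)*(t + 4)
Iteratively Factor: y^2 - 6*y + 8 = (y - 4)*(y - 2)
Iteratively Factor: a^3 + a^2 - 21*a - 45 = (a + 3)*(a^2 - 2*a - 15) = (a + 3)^2*(a - 5)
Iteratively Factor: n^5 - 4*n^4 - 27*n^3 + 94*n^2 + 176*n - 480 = (n + 4)*(n^4 - 8*n^3 + 5*n^2 + 74*n - 120) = (n - 5)*(n + 4)*(n^3 - 3*n^2 - 10*n + 24) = (n - 5)*(n + 3)*(n + 4)*(n^2 - 6*n + 8) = (n - 5)*(n - 4)*(n + 3)*(n + 4)*(n - 2)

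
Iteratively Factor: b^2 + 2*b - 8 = (b - 2)*(b + 4)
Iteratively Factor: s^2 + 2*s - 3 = (s + 3)*(s - 1)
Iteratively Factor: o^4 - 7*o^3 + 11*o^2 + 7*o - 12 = (o + 1)*(o^3 - 8*o^2 + 19*o - 12) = (o - 3)*(o + 1)*(o^2 - 5*o + 4) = (o - 4)*(o - 3)*(o + 1)*(o - 1)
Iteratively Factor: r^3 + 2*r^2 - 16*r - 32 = (r + 4)*(r^2 - 2*r - 8) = (r - 4)*(r + 4)*(r + 2)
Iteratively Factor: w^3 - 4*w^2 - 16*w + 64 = (w - 4)*(w^2 - 16) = (w - 4)*(w + 4)*(w - 4)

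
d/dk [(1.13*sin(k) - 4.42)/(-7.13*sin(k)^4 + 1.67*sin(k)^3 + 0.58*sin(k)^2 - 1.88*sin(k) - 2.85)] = (24.1707*sin(k)^4 - 129.8326*sin(k)^3 + 21.4888*sin(k)^2 + 5.1272*sin(k) - 11.5301)*cos(k)/(50.8369*sin(k)^8 - 23.8142*sin(k)^7 - 5.4819*sin(k)^6 + 28.746*sin(k)^5 + 34.6982*sin(k)^4 - 11.6998*sin(k)^3 + 0.2284*sin(k)^2 + 10.716*sin(k) + 8.1225)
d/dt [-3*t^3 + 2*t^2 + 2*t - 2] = -9*t^2 + 4*t + 2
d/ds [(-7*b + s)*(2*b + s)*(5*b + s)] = -39*b^2 + 3*s^2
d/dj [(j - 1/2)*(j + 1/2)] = 2*j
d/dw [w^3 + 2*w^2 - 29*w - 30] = 3*w^2 + 4*w - 29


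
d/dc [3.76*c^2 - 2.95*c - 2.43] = 7.52*c - 2.95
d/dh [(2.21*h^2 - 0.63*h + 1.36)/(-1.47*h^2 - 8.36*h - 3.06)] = (-19.4017*h^2 - 9.5268*h + 13.2974)/(2.1609*h^4 + 24.5784*h^3 + 78.886*h^2 + 51.1632*h + 9.3636)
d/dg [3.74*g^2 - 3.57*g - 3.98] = 7.48*g - 3.57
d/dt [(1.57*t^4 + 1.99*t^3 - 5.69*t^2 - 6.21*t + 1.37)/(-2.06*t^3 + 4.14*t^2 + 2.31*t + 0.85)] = (-3.2342*t^6 + 12.9996*t^5 + 7.3973*t^4 - 11.0534*t^3 + 26.1066*t^2 - 21.0166*t - 8.4432)/(4.2436*t^6 - 17.0568*t^5 + 7.6224*t^4 + 15.6248*t^3 + 12.3741*t^2 + 3.927*t + 0.7225)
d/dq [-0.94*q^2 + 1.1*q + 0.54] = 1.1 - 1.88*q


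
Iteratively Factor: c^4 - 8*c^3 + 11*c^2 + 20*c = (c - 5)*(c^3 - 3*c^2 - 4*c) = (c - 5)*(c - 4)*(c^2 + c) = (c - 5)*(c - 4)*(c + 1)*(c)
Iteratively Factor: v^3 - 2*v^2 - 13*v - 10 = (v + 1)*(v^2 - 3*v - 10) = (v - 5)*(v + 1)*(v + 2)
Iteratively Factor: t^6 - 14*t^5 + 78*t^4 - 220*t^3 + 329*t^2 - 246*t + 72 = (t - 4)*(t^5 - 10*t^4 + 38*t^3 - 68*t^2 + 57*t - 18) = (t - 4)*(t - 3)*(t^4 - 7*t^3 + 17*t^2 - 17*t + 6) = (t - 4)*(t - 3)^2*(t^3 - 4*t^2 + 5*t - 2) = (t - 4)*(t - 3)^2*(t - 1)*(t^2 - 3*t + 2) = (t - 4)*(t - 3)^2*(t - 1)^2*(t - 2)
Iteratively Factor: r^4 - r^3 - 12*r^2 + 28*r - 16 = (r - 1)*(r^3 - 12*r + 16) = (r - 1)*(r + 4)*(r^2 - 4*r + 4) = (r - 2)*(r - 1)*(r + 4)*(r - 2)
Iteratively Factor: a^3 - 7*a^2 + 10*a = (a - 5)*(a^2 - 2*a) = (a - 5)*(a - 2)*(a)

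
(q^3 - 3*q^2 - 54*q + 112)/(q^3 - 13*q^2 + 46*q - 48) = (q + 7)/(q - 3)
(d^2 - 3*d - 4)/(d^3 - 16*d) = (d + 1)/(d*(d + 4))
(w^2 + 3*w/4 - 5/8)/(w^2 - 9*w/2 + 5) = (8*w^2 + 6*w - 5)/(4*(2*w^2 - 9*w + 10))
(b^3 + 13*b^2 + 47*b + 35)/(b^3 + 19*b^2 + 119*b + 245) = (b + 1)/(b + 7)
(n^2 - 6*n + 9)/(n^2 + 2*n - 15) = (n - 3)/(n + 5)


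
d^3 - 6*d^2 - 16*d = d*(d - 8)*(d + 2)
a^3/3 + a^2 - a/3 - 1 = (a/3 + 1)*(a - 1)*(a + 1)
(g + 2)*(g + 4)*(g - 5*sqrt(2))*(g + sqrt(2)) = g^4 - 4*sqrt(2)*g^3 + 6*g^3 - 24*sqrt(2)*g^2 - 2*g^2 - 60*g - 32*sqrt(2)*g - 80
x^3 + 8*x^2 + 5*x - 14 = (x - 1)*(x + 2)*(x + 7)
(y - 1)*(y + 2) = y^2 + y - 2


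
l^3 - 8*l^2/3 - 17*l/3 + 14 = (l - 3)*(l - 2)*(l + 7/3)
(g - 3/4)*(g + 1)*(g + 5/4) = g^3 + 3*g^2/2 - 7*g/16 - 15/16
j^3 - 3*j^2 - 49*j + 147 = (j - 7)*(j - 3)*(j + 7)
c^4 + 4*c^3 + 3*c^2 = c^2*(c + 1)*(c + 3)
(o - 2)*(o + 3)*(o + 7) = o^3 + 8*o^2 + o - 42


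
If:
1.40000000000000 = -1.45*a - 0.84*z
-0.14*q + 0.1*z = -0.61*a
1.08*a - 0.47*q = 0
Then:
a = 1.44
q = 3.31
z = -4.15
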